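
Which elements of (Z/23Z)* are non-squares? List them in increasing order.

Square k = 1,…,11 (k and 23−k give the same square):
1²=1, 2²=4, 3²=9, 4²=16, 5²≡2, 6²≡13, 7²≡3, 8²≡18, 9²≡12, 10²≡8, 11²≡6 (mod 23).
The residues are {1, 2, 3, 4, 6, 8, 9, 12, 13, 16, 18}; the non-residues are the remaining 11 nonzero classes.

5, 7, 10, 11, 14, 15, 17, 19, 20, 21, 22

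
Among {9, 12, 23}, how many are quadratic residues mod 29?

(9/29) = +1 → QR.
(12/29) = -1 → non-residue.
(23/29) = +1 → QR.
Total quadratic residues among the 3: 2.

2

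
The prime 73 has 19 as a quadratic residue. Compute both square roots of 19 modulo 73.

73 ≡ 1 (mod 4), so we find a root by search.
Trying successive values, 26² = 676 ≡ 19 (mod 73). The other root is 73 − 26 = 47.

26, 47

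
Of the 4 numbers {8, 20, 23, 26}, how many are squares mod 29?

2

(8/29) = -1 → non-residue.
(20/29) = +1 → QR.
(23/29) = +1 → QR.
(26/29) = -1 → non-residue.
Total quadratic residues among the 4: 2.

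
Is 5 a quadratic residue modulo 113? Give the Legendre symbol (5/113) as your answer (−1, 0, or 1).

Reciprocity: 5 ≡ 1 and 113 ≡ 1 (mod 4), so (5/113) = +(113/5).
Reduce top mod 5: now compute (3/5).
Reciprocity: 3 ≡ 3 and 5 ≡ 1 (mod 4), so (3/5) = +(5/3).
Reduce top mod 3: now compute (2/3).
Pull out 2: since 3 ≡ 3 (mod 8), (2/3) = -1.
Reached (1/3) = 1. Collecting the sign flips along the way, the symbol is -1.

-1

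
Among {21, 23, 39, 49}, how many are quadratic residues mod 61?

2

(21/61) = -1 → non-residue.
(23/61) = -1 → non-residue.
(39/61) = +1 → QR.
(49/61) = +1 → QR.
Total quadratic residues among the 4: 2.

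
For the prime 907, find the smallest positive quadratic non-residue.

2

(2/907) = −1, so 2 is the smallest positive non-residue mod 907.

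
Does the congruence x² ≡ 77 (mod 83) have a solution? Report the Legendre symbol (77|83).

Euler's criterion: (77/83) ≡ 77^41 (mod 83).
77^2 ≡ 36 (mod 83)
77^4 ≡ 51 (mod 83)
77^8 ≡ 28 (mod 83)
77^16 ≡ 37 (mod 83)
77^32 ≡ 41 (mod 83)
77^41 = 77^(32+8+1) ≡ 1 (mod 83).
Result is 1, so (77/83) = 1.

1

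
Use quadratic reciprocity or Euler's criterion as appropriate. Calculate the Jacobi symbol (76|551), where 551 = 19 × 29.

0

Pull out 2^2: since 551 ≡ 7 (mod 8), (2/551) = +1, so (2/551)^2 = +1.
Reciprocity: 19 ≡ 3 and 551 ≡ 3 (mod 4), so (19/551) = −(551/19).
Reduce top mod 19: now compute (0/19).
Top reduces to 0: gcd > 1, so the symbol is 0.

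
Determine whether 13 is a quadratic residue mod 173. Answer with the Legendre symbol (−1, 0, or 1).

Reciprocity: 13 ≡ 1 and 173 ≡ 1 (mod 4), so (13/173) = +(173/13).
Reduce top mod 13: now compute (4/13).
Pull out 2^2: since 13 ≡ 5 (mod 8), (2/13) = -1, so (2/13)^2 = +1.
Reached (1/13) = 1. Collecting the sign flips along the way, the symbol is +1.

1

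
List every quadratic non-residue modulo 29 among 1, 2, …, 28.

Square k = 1,…,14 (k and 29−k give the same square):
1²=1, 2²=4, 3²=9, 4²=16, 5²=25, 6²≡7, 7²≡20, 8²≡6, 9²≡23, 10²≡13, 11²≡5, 12²≡28, 13²≡24, 14²≡22 (mod 29).
The residues are {1, 4, 5, 6, 7, 9, 13, 16, 20, 22, 23, 24, 25, 28}; the non-residues are the remaining 14 nonzero classes.

2,3,8,10,11,12,14,15,17,18,19,21,26,27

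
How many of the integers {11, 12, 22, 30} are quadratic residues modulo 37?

(11/37) = +1 → QR.
(12/37) = +1 → QR.
(22/37) = -1 → non-residue.
(30/37) = +1 → QR.
Total quadratic residues among the 4: 3.

3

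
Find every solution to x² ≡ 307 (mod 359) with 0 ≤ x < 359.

Since 359 ≡ 3 (mod 4), a square root of 307 is 307^((359+1)/4) = 307^90 mod 359.
Repeated squaring: 307^2≡191, 307^4≡222, 307^8≡101, 307^16≡149, 307^32≡302, 307^64≡18 (mod 359).
307^90 = 307^(64+16+8+2) ≡ 100 (mod 359).
Check: 100² = 10000 ≡ 307 (mod 359). The two roots are 100 and 259.

100, 259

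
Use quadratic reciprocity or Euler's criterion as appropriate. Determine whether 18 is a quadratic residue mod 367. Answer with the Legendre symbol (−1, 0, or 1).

Pull out 2: since 367 ≡ 7 (mod 8), (2/367) = +1.
Reciprocity: 9 ≡ 1 and 367 ≡ 3 (mod 4), so (9/367) = +(367/9).
Reduce top mod 9: now compute (7/9).
Reciprocity: 7 ≡ 3 and 9 ≡ 1 (mod 4), so (7/9) = +(9/7).
Reduce top mod 7: now compute (2/7).
Pull out 2: since 7 ≡ 7 (mod 8), (2/7) = +1.
Reached (1/7) = 1. Collecting the sign flips along the way, the symbol is +1.

1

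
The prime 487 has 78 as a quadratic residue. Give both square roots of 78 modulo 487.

Since 487 ≡ 3 (mod 4), a square root of 78 is 78^((487+1)/4) = 78^122 mod 487.
Repeated squaring: 78^2≡240, 78^4≡134, 78^8≡424, 78^16≡73, 78^32≡459, 78^64≡297 (mod 487).
78^122 = 78^(64+32+16+8+2) ≡ 274 (mod 487).
Check: 274² = 75076 ≡ 78 (mod 487). The two roots are 213 and 274.

213, 274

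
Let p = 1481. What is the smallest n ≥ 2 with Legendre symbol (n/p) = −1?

(2/1481) = +1, so 2 is a residue.
(3/1481) = −1, so 3 is the smallest positive non-residue mod 1481.

3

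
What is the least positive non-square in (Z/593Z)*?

(2/593) = +1, so 2 is a residue.
(3/593) = −1, so 3 is the smallest positive non-residue mod 593.

3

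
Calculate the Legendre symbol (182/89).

First reduce: 182 ≡ 4 (mod 89).
Pull out 2^2: since 89 ≡ 1 (mod 8), (2/89) = +1, so (2/89)^2 = +1.
Reached (1/89) = 1. Collecting the sign flips along the way, the symbol is +1.

1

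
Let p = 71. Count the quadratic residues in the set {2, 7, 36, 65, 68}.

2

(2/71) = +1 → QR.
(7/71) = -1 → non-residue.
(36/71) = +1 → QR.
(65/71) = -1 → non-residue.
(68/71) = -1 → non-residue.
Total quadratic residues among the 5: 2.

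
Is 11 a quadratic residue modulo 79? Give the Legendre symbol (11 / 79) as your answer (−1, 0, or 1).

1

Euler's criterion: (11/79) ≡ 11^39 (mod 79).
11^2 ≡ 42 (mod 79)
11^4 ≡ 26 (mod 79)
11^8 ≡ 44 (mod 79)
11^16 ≡ 40 (mod 79)
11^32 ≡ 20 (mod 79)
11^39 = 11^(32+4+2+1) ≡ 1 (mod 79).
Result is 1, so (11/79) = 1.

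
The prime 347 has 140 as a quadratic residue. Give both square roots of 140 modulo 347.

Since 347 ≡ 3 (mod 4), a square root of 140 is 140^((347+1)/4) = 140^87 mod 347.
Repeated squaring: 140^2≡168, 140^4≡117, 140^8≡156, 140^16≡46, 140^32≡34, 140^64≡115 (mod 347).
140^87 = 140^(64+16+4+2+1) ≡ 293 (mod 347).
Check: 293² = 85849 ≡ 140 (mod 347). The two roots are 54 and 293.

54, 293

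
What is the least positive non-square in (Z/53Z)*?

(2/53) = −1, so 2 is the smallest positive non-residue mod 53.

2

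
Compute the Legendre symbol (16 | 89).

1

Euler's criterion: (16/89) ≡ 16^44 (mod 89).
16^2 ≡ 78 (mod 89)
16^4 ≡ 32 (mod 89)
16^8 ≡ 45 (mod 89)
16^16 ≡ 67 (mod 89)
16^32 ≡ 39 (mod 89)
16^44 = 16^(32+8+4) ≡ 1 (mod 89).
Result is 1, so (16/89) = 1.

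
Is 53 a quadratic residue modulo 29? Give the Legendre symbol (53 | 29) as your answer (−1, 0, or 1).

First reduce: 53 ≡ 24 (mod 29).
Pull out 2^3: since 29 ≡ 5 (mod 8), (2/29) = -1, so (2/29)^3 = -1.
Reciprocity: 3 ≡ 3 and 29 ≡ 1 (mod 4), so (3/29) = +(29/3).
Reduce top mod 3: now compute (2/3).
Pull out 2: since 3 ≡ 3 (mod 8), (2/3) = -1.
Reached (1/3) = 1. Collecting the sign flips along the way, the symbol is +1.

1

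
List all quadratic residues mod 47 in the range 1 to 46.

Square k = 1,…,23 (k and 47−k give the same square):
1²=1, 2²=4, 3²=9, 4²=16, 5²=25, 6²=36, 7²≡2, 8²≡17, 9²≡34, 10²≡6, 11²≡27, 12²≡3, 13²≡28, 14²≡8, 15²≡37, 16²≡21, 17²≡7, 18²≡42, 19²≡32, 20²≡24, 21²≡18, 22²≡14, 23²≡12 (mod 47).
So the quadratic residues mod 47 are {1, 2, 3, 4, 6, 7, 8, 9, 12, 14, 16, 17, 18, 21, 24, 25, 27, 28, 32, 34, 36, 37, 42}.

1 2 3 4 6 7 8 9 12 14 16 17 18 21 24 25 27 28 32 34 36 37 42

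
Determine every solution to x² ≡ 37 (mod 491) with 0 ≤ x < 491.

77, 414

Since 491 ≡ 3 (mod 4), a square root of 37 is 37^((491+1)/4) = 37^123 mod 491.
Repeated squaring: 37^2≡387, 37^4≡14, 37^8≡196, 37^16≡118, 37^32≡176, 37^64≡43 (mod 491).
37^123 = 37^(64+32+16+8+2+1) ≡ 414 (mod 491).
Check: 414² = 171396 ≡ 37 (mod 491). The two roots are 77 and 414.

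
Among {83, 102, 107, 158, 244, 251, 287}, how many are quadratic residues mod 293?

6

(83/293) = +1 → QR.
(102/293) = +1 → QR.
(107/293) = +1 → QR.
(158/293) = +1 → QR.
(244/293) = +1 → QR.
(251/293) = -1 → non-residue.
(287/293) = +1 → QR.
Total quadratic residues among the 7: 6.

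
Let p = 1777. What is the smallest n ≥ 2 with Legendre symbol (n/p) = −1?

(2/1777) = +1, so 2 is a residue.
(3/1777) = +1, so 3 is a residue.
(4/1777) = +1, so 4 is a residue.
(5/1777) = −1, so 5 is the smallest positive non-residue mod 1777.

5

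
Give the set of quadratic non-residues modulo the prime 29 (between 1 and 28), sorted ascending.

Square k = 1,…,14 (k and 29−k give the same square):
1²=1, 2²=4, 3²=9, 4²=16, 5²=25, 6²≡7, 7²≡20, 8²≡6, 9²≡23, 10²≡13, 11²≡5, 12²≡28, 13²≡24, 14²≡22 (mod 29).
The residues are {1, 4, 5, 6, 7, 9, 13, 16, 20, 22, 23, 24, 25, 28}; the non-residues are the remaining 14 nonzero classes.

2,3,8,10,11,12,14,15,17,18,19,21,26,27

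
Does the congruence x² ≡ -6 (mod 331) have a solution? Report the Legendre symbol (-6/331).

-1

Euler's criterion: (-6/331) ≡ 325^165 (mod 331).
325^2 ≡ 36 (mod 331)
325^4 ≡ 303 (mod 331)
325^8 ≡ 122 (mod 331)
325^16 ≡ 320 (mod 331)
325^32 ≡ 121 (mod 331)
325^64 ≡ 77 (mod 331)
325^128 ≡ 302 (mod 331)
325^165 = 325^(128+32+4+1) ≡ 330 (mod 331).
Result is 330 ≡ −1, so (-6/331) = −1.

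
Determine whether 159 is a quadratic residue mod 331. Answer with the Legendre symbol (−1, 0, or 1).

Reciprocity: 159 ≡ 3 and 331 ≡ 3 (mod 4), so (159/331) = −(331/159).
Reduce top mod 159: now compute (13/159).
Reciprocity: 13 ≡ 1 and 159 ≡ 3 (mod 4), so (13/159) = +(159/13).
Reduce top mod 13: now compute (3/13).
Reciprocity: 3 ≡ 3 and 13 ≡ 1 (mod 4), so (3/13) = +(13/3).
Reduce top mod 3: now compute (1/3).
Reached (1/3) = 1. Collecting the sign flips along the way, the symbol is -1.

-1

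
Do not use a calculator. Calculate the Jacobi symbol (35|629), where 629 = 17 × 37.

-1

Reciprocity: 35 ≡ 3 and 629 ≡ 1 (mod 4), so (35/629) = +(629/35).
Reduce top mod 35: now compute (34/35).
Pull out 2: since 35 ≡ 3 (mod 8), (2/35) = -1.
Reciprocity: 17 ≡ 1 and 35 ≡ 3 (mod 4), so (17/35) = +(35/17).
Reduce top mod 17: now compute (1/17).
Reached (1/17) = 1. Collecting the sign flips along the way, the symbol is -1.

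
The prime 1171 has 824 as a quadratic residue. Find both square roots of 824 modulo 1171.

427, 744

Since 1171 ≡ 3 (mod 4), a square root of 824 is 824^((1171+1)/4) = 824^293 mod 1171.
Repeated squaring: 824^2≡967, 824^4≡631, 824^8≡21, 824^16≡441, 824^32≡95, 824^64≡828, 824^128≡549, 824^256≡454 (mod 1171).
824^293 = 824^(256+32+4+1) ≡ 744 (mod 1171).
Check: 744² = 553536 ≡ 824 (mod 1171). The two roots are 427 and 744.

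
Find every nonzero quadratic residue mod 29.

Square k = 1,…,14 (k and 29−k give the same square):
1²=1, 2²=4, 3²=9, 4²=16, 5²=25, 6²≡7, 7²≡20, 8²≡6, 9²≡23, 10²≡13, 11²≡5, 12²≡28, 13²≡24, 14²≡22 (mod 29).
So the quadratic residues mod 29 are {1, 4, 5, 6, 7, 9, 13, 16, 20, 22, 23, 24, 25, 28}.

1 4 5 6 7 9 13 16 20 22 23 24 25 28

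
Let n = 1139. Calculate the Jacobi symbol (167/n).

-1

Reciprocity: 167 ≡ 3 and 1139 ≡ 3 (mod 4), so (167/1139) = −(1139/167).
Reduce top mod 167: now compute (137/167).
Reciprocity: 137 ≡ 1 and 167 ≡ 3 (mod 4), so (137/167) = +(167/137).
Reduce top mod 137: now compute (30/137).
Pull out 2: since 137 ≡ 1 (mod 8), (2/137) = +1.
Reciprocity: 15 ≡ 3 and 137 ≡ 1 (mod 4), so (15/137) = +(137/15).
Reduce top mod 15: now compute (2/15).
Pull out 2: since 15 ≡ 7 (mod 8), (2/15) = +1.
Reached (1/15) = 1. Collecting the sign flips along the way, the symbol is -1.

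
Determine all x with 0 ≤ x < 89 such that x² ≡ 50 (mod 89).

89 ≡ 1 (mod 4), so we find a root by search.
Trying successive values, 36² = 1296 ≡ 50 (mod 89). The other root is 89 − 36 = 53.

36, 53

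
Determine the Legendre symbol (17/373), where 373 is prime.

Euler's criterion: (17/373) ≡ 17^186 (mod 373).
17^2 ≡ 289 (mod 373)
17^4 ≡ 342 (mod 373)
17^8 ≡ 215 (mod 373)
17^16 ≡ 346 (mod 373)
17^32 ≡ 356 (mod 373)
17^64 ≡ 289 (mod 373)
17^128 ≡ 342 (mod 373)
17^186 = 17^(128+32+16+8+2) ≡ 1 (mod 373).
Result is 1, so (17/373) = 1.

1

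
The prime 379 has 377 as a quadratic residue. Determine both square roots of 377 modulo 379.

120, 259

Since 379 ≡ 3 (mod 4), a square root of 377 is 377^((379+1)/4) = 377^95 mod 379.
Repeated squaring: 377^2≡4, 377^4≡16, 377^8≡256, 377^16≡348, 377^32≡203, 377^64≡277 (mod 379).
377^95 = 377^(64+16+8+4+2+1) ≡ 120 (mod 379).
Check: 120² = 14400 ≡ 377 (mod 379). The two roots are 120 and 259.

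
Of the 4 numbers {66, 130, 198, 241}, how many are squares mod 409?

(66/409) = -1 → non-residue.
(130/409) = -1 → non-residue.
(198/409) = -1 → non-residue.
(241/409) = -1 → non-residue.
Total quadratic residues among the 4: 0.

0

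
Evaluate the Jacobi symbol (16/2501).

1

Pull out 2^4: since 2501 ≡ 5 (mod 8), (2/2501) = -1, so (2/2501)^4 = +1.
Reached (1/2501) = 1. Collecting the sign flips along the way, the symbol is +1.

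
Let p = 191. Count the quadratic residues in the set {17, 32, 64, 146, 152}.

3

(17/191) = +1 → QR.
(32/191) = +1 → QR.
(64/191) = +1 → QR.
(146/191) = -1 → non-residue.
(152/191) = -1 → non-residue.
Total quadratic residues among the 5: 3.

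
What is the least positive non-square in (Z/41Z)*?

3

(2/41) = +1, so 2 is a residue.
(3/41) = −1, so 3 is the smallest positive non-residue mod 41.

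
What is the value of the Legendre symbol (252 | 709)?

1

Pull out 2^2: since 709 ≡ 5 (mod 8), (2/709) = -1, so (2/709)^2 = +1.
Reciprocity: 63 ≡ 3 and 709 ≡ 1 (mod 4), so (63/709) = +(709/63).
Reduce top mod 63: now compute (16/63).
Pull out 2^4: since 63 ≡ 7 (mod 8), (2/63) = +1, so (2/63)^4 = +1.
Reached (1/63) = 1. Collecting the sign flips along the way, the symbol is +1.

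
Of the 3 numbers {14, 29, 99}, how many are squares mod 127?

(14/127) = -1 → non-residue.
(29/127) = -1 → non-residue.
(99/127) = +1 → QR.
Total quadratic residues among the 3: 1.

1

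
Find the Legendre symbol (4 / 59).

1

Pull out 2^2: since 59 ≡ 3 (mod 8), (2/59) = -1, so (2/59)^2 = +1.
Reached (1/59) = 1. Collecting the sign flips along the way, the symbol is +1.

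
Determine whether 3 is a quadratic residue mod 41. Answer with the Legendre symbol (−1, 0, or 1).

Euler's criterion: (3/41) ≡ 3^20 (mod 41).
3^2 ≡ 9 (mod 41)
3^4 ≡ 40 (mod 41)
3^8 ≡ 1 (mod 41)
3^16 ≡ 1 (mod 41)
3^20 = 3^(16+4) ≡ 40 (mod 41).
Result is 40 ≡ −1, so (3/41) = −1.

-1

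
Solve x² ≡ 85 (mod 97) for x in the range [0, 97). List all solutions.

45, 52

97 ≡ 1 (mod 4), so we find a root by search.
Trying successive values, 45² = 2025 ≡ 85 (mod 97). The other root is 97 − 45 = 52.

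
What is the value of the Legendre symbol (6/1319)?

Pull out 2: since 1319 ≡ 7 (mod 8), (2/1319) = +1.
Reciprocity: 3 ≡ 3 and 1319 ≡ 3 (mod 4), so (3/1319) = −(1319/3).
Reduce top mod 3: now compute (2/3).
Pull out 2: since 3 ≡ 3 (mod 8), (2/3) = -1.
Reached (1/3) = 1. Collecting the sign flips along the way, the symbol is +1.

1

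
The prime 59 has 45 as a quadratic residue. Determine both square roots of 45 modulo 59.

24, 35

Since 59 ≡ 3 (mod 4), a square root of 45 is 45^((59+1)/4) = 45^15 mod 59.
Repeated squaring: 45^2≡19, 45^4≡7, 45^8≡49 (mod 59).
45^15 = 45^(8+4+2+1) ≡ 35 (mod 59).
Check: 35² = 1225 ≡ 45 (mod 59). The two roots are 24 and 35.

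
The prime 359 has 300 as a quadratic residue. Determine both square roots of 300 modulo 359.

165, 194

Since 359 ≡ 3 (mod 4), a square root of 300 is 300^((359+1)/4) = 300^90 mod 359.
Repeated squaring: 300^2≡250, 300^4≡34, 300^8≡79, 300^16≡138, 300^32≡17, 300^64≡289 (mod 359).
300^90 = 300^(64+16+8+2) ≡ 165 (mod 359).
Check: 165² = 27225 ≡ 300 (mod 359). The two roots are 165 and 194.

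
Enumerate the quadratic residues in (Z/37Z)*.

1, 3, 4, 7, 9, 10, 11, 12, 16, 21, 25, 26, 27, 28, 30, 33, 34, 36

Square k = 1,…,18 (k and 37−k give the same square):
1²=1, 2²=4, 3²=9, 4²=16, 5²=25, 6²=36, 7²≡12, 8²≡27, 9²≡7, 10²≡26, 11²≡10, 12²≡33, 13²≡21, 14²≡11, 15²≡3, 16²≡34, 17²≡30, 18²≡28 (mod 37).
So the quadratic residues mod 37 are {1, 3, 4, 7, 9, 10, 11, 12, 16, 21, 25, 26, 27, 28, 30, 33, 34, 36}.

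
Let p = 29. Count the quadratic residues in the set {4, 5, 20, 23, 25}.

(4/29) = +1 → QR.
(5/29) = +1 → QR.
(20/29) = +1 → QR.
(23/29) = +1 → QR.
(25/29) = +1 → QR.
Total quadratic residues among the 5: 5.

5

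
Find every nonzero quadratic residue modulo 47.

Square k = 1,…,23 (k and 47−k give the same square):
1²=1, 2²=4, 3²=9, 4²=16, 5²=25, 6²=36, 7²≡2, 8²≡17, 9²≡34, 10²≡6, 11²≡27, 12²≡3, 13²≡28, 14²≡8, 15²≡37, 16²≡21, 17²≡7, 18²≡42, 19²≡32, 20²≡24, 21²≡18, 22²≡14, 23²≡12 (mod 47).
So the quadratic residues mod 47 are {1, 2, 3, 4, 6, 7, 8, 9, 12, 14, 16, 17, 18, 21, 24, 25, 27, 28, 32, 34, 36, 37, 42}.

1, 2, 3, 4, 6, 7, 8, 9, 12, 14, 16, 17, 18, 21, 24, 25, 27, 28, 32, 34, 36, 37, 42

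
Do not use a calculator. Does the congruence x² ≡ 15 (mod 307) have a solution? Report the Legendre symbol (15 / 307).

1

Euler's criterion: (15/307) ≡ 15^153 (mod 307).
15^2 ≡ 225 (mod 307)
15^4 ≡ 277 (mod 307)
15^8 ≡ 286 (mod 307)
15^16 ≡ 134 (mod 307)
15^32 ≡ 150 (mod 307)
15^64 ≡ 89 (mod 307)
15^128 ≡ 246 (mod 307)
15^153 = 15^(128+16+8+1) ≡ 1 (mod 307).
Result is 1, so (15/307) = 1.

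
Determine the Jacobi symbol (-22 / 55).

First reduce: -22 ≡ 33 (mod 55).
Reciprocity: 33 ≡ 1 and 55 ≡ 3 (mod 4), so (33/55) = +(55/33).
Reduce top mod 33: now compute (22/33).
Pull out 2: since 33 ≡ 1 (mod 8), (2/33) = +1.
Reciprocity: 11 ≡ 3 and 33 ≡ 1 (mod 4), so (11/33) = +(33/11).
Reduce top mod 11: now compute (0/11).
Top reduces to 0: gcd > 1, so the symbol is 0.

0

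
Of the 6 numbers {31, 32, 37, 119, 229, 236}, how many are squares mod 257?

3

(31/257) = +1 → QR.
(32/257) = +1 → QR.
(37/257) = -1 → non-residue.
(119/257) = -1 → non-residue.
(229/257) = -1 → non-residue.
(236/257) = +1 → QR.
Total quadratic residues among the 6: 3.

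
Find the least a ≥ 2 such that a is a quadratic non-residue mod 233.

(2/233) = +1, so 2 is a residue.
(3/233) = −1, so 3 is the smallest positive non-residue mod 233.

3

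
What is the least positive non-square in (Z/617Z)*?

(2/617) = +1, so 2 is a residue.
(3/617) = −1, so 3 is the smallest positive non-residue mod 617.

3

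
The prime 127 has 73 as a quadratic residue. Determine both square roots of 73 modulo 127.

Since 127 ≡ 3 (mod 4), a square root of 73 is 73^((127+1)/4) = 73^32 mod 127.
Repeated squaring: 73^2≡122, 73^4≡25, 73^8≡117, 73^16≡100, 73^32≡94 (mod 127).
73^32 = 73^(32) ≡ 94 (mod 127).
Check: 94² = 8836 ≡ 73 (mod 127). The two roots are 33 and 94.

33, 94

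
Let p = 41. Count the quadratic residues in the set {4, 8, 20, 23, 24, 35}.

(4/41) = +1 → QR.
(8/41) = +1 → QR.
(20/41) = +1 → QR.
(23/41) = +1 → QR.
(24/41) = -1 → non-residue.
(35/41) = -1 → non-residue.
Total quadratic residues among the 6: 4.

4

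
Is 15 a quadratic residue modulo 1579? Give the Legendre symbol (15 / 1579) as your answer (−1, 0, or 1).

Reciprocity: 15 ≡ 3 and 1579 ≡ 3 (mod 4), so (15/1579) = −(1579/15).
Reduce top mod 15: now compute (4/15).
Pull out 2^2: since 15 ≡ 7 (mod 8), (2/15) = +1, so (2/15)^2 = +1.
Reached (1/15) = 1. Collecting the sign flips along the way, the symbol is -1.

-1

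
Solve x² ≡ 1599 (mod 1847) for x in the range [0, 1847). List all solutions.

Since 1847 ≡ 3 (mod 4), a square root of 1599 is 1599^((1847+1)/4) = 1599^462 mod 1847.
Repeated squaring: 1599^2≡553, 1599^4≡1054, 1599^8≡869, 1599^16≡1585, 1599^32≡305, 1599^64≡675, 1599^128≡1263, 1599^256≡1208 (mod 1847).
1599^462 = 1599^(256+128+64+8+4+2) ≡ 653 (mod 1847).
Check: 653² = 426409 ≡ 1599 (mod 1847). The two roots are 653 and 1194.

653, 1194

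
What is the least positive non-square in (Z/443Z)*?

(2/443) = −1, so 2 is the smallest positive non-residue mod 443.

2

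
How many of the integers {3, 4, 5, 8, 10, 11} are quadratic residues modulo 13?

(3/13) = +1 → QR.
(4/13) = +1 → QR.
(5/13) = -1 → non-residue.
(8/13) = -1 → non-residue.
(10/13) = +1 → QR.
(11/13) = -1 → non-residue.
Total quadratic residues among the 6: 3.

3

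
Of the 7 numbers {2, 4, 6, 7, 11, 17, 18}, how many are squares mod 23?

4

(2/23) = +1 → QR.
(4/23) = +1 → QR.
(6/23) = +1 → QR.
(7/23) = -1 → non-residue.
(11/23) = -1 → non-residue.
(17/23) = -1 → non-residue.
(18/23) = +1 → QR.
Total quadratic residues among the 7: 4.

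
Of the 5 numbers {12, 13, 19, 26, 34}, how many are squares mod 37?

3

(12/37) = +1 → QR.
(13/37) = -1 → non-residue.
(19/37) = -1 → non-residue.
(26/37) = +1 → QR.
(34/37) = +1 → QR.
Total quadratic residues among the 5: 3.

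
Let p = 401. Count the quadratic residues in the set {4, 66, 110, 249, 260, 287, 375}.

3

(4/401) = +1 → QR.
(66/401) = -1 → non-residue.
(110/401) = +1 → QR.
(249/401) = -1 → non-residue.
(260/401) = -1 → non-residue.
(287/401) = +1 → QR.
(375/401) = -1 → non-residue.
Total quadratic residues among the 7: 3.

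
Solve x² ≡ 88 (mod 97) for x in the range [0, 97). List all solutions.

97 ≡ 1 (mod 4), so we find a root by search.
Trying successive values, 31² = 961 ≡ 88 (mod 97). The other root is 97 − 31 = 66.

31, 66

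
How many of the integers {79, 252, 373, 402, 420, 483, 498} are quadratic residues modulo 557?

(79/557) = +1 → QR.
(252/557) = +1 → QR.
(373/557) = +1 → QR.
(402/557) = +1 → QR.
(420/557) = +1 → QR.
(483/557) = +1 → QR.
(498/557) = +1 → QR.
Total quadratic residues among the 7: 7.

7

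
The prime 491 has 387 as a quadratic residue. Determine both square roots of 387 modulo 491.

Since 491 ≡ 3 (mod 4), a square root of 387 is 387^((491+1)/4) = 387^123 mod 491.
Repeated squaring: 387^2≡14, 387^4≡196, 387^8≡118, 387^16≡176, 387^32≡43, 387^64≡376 (mod 491).
387^123 = 387^(64+32+16+8+2+1) ≡ 37 (mod 491).
Check: 37² = 1369 ≡ 387 (mod 491). The two roots are 37 and 454.

37, 454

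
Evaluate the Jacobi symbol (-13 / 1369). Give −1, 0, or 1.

First reduce: -13 ≡ 1356 (mod 1369).
Pull out 2^2: since 1369 ≡ 1 (mod 8), (2/1369) = +1, so (2/1369)^2 = +1.
Reciprocity: 339 ≡ 3 and 1369 ≡ 1 (mod 4), so (339/1369) = +(1369/339).
Reduce top mod 339: now compute (13/339).
Reciprocity: 13 ≡ 1 and 339 ≡ 3 (mod 4), so (13/339) = +(339/13).
Reduce top mod 13: now compute (1/13).
Reached (1/13) = 1. Collecting the sign flips along the way, the symbol is +1.

1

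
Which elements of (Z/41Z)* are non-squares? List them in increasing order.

3,6,7,11,12,13,14,15,17,19,22,24,26,27,28,29,30,34,35,38

Square k = 1,…,20 (k and 41−k give the same square):
1²=1, 2²=4, 3²=9, 4²=16, 5²=25, 6²=36, 7²≡8, 8²≡23, 9²≡40, 10²≡18, 11²≡39, 12²≡21, 13²≡5, 14²≡32, 15²≡20, 16²≡10, 17²≡2, 18²≡37, 19²≡33, 20²≡31 (mod 41).
The residues are {1, 2, 4, 5, 8, 9, 10, 16, 18, 20, 21, 23, 25, 31, 32, 33, 36, 37, 39, 40}; the non-residues are the remaining 20 nonzero classes.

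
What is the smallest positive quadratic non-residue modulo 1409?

3

(2/1409) = +1, so 2 is a residue.
(3/1409) = −1, so 3 is the smallest positive non-residue mod 1409.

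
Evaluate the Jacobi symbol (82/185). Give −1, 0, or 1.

1

Pull out 2: since 185 ≡ 1 (mod 8), (2/185) = +1.
Reciprocity: 41 ≡ 1 and 185 ≡ 1 (mod 4), so (41/185) = +(185/41).
Reduce top mod 41: now compute (21/41).
Reciprocity: 21 ≡ 1 and 41 ≡ 1 (mod 4), so (21/41) = +(41/21).
Reduce top mod 21: now compute (20/21).
Pull out 2^2: since 21 ≡ 5 (mod 8), (2/21) = -1, so (2/21)^2 = +1.
Reciprocity: 5 ≡ 1 and 21 ≡ 1 (mod 4), so (5/21) = +(21/5).
Reduce top mod 5: now compute (1/5).
Reached (1/5) = 1. Collecting the sign flips along the way, the symbol is +1.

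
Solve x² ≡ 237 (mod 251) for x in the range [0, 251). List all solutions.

Since 251 ≡ 3 (mod 4), a square root of 237 is 237^((251+1)/4) = 237^63 mod 251.
Repeated squaring: 237^2≡196, 237^4≡13, 237^8≡169, 237^16≡198, 237^32≡48 (mod 251).
237^63 = 237^(32+16+8+4+2+1) ≡ 194 (mod 251).
Check: 194² = 37636 ≡ 237 (mod 251). The two roots are 57 and 194.

57, 194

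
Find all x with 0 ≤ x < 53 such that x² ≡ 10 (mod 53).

53 ≡ 1 (mod 4), so we find a root by search.
Trying successive values, 13² = 169 ≡ 10 (mod 53). The other root is 53 − 13 = 40.

13, 40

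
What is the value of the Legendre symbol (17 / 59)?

Euler's criterion: (17/59) ≡ 17^29 (mod 59).
17^2 ≡ 53 (mod 59)
17^4 ≡ 36 (mod 59)
17^8 ≡ 57 (mod 59)
17^16 ≡ 4 (mod 59)
17^29 = 17^(16+8+4+1) ≡ 1 (mod 59).
Result is 1, so (17/59) = 1.

1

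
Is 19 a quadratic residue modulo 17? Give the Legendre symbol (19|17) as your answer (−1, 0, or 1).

Euler's criterion: (19/17) ≡ 2^8 (mod 17).
2^2 ≡ 4 (mod 17)
2^4 ≡ 16 (mod 17)
2^8 ≡ 1 (mod 17)
2^8 = 2^(8) ≡ 1 (mod 17).
Result is 1, so (19/17) = 1.

1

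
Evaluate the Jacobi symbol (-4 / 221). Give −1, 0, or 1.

First reduce: -4 ≡ 217 (mod 221).
Reciprocity: 217 ≡ 1 and 221 ≡ 1 (mod 4), so (217/221) = +(221/217).
Reduce top mod 217: now compute (4/217).
Pull out 2^2: since 217 ≡ 1 (mod 8), (2/217) = +1, so (2/217)^2 = +1.
Reached (1/217) = 1. Collecting the sign flips along the way, the symbol is +1.

1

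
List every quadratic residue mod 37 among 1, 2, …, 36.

Square k = 1,…,18 (k and 37−k give the same square):
1²=1, 2²=4, 3²=9, 4²=16, 5²=25, 6²=36, 7²≡12, 8²≡27, 9²≡7, 10²≡26, 11²≡10, 12²≡33, 13²≡21, 14²≡11, 15²≡3, 16²≡34, 17²≡30, 18²≡28 (mod 37).
So the quadratic residues mod 37 are {1, 3, 4, 7, 9, 10, 11, 12, 16, 21, 25, 26, 27, 28, 30, 33, 34, 36}.

1 3 4 7 9 10 11 12 16 21 25 26 27 28 30 33 34 36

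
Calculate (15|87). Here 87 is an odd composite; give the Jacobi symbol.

0

Reciprocity: 15 ≡ 3 and 87 ≡ 3 (mod 4), so (15/87) = −(87/15).
Reduce top mod 15: now compute (12/15).
Pull out 2^2: since 15 ≡ 7 (mod 8), (2/15) = +1, so (2/15)^2 = +1.
Reciprocity: 3 ≡ 3 and 15 ≡ 3 (mod 4), so (3/15) = −(15/3).
Reduce top mod 3: now compute (0/3).
Top reduces to 0: gcd > 1, so the symbol is 0.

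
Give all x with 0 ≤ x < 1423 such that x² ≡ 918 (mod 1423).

395, 1028

Since 1423 ≡ 3 (mod 4), a square root of 918 is 918^((1423+1)/4) = 918^356 mod 1423.
Repeated squaring: 918^2≡308, 918^4≡946, 918^8≡1272, 918^16≡33, 918^32≡1089, 918^64≡562, 918^128≡1361, 918^256≡998 (mod 1423).
918^356 = 918^(256+64+32+4) ≡ 395 (mod 1423).
Check: 395² = 156025 ≡ 918 (mod 1423). The two roots are 395 and 1028.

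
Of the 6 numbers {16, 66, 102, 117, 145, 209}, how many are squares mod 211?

4

(16/211) = +1 → QR.
(66/211) = +1 → QR.
(102/211) = -1 → non-residue.
(117/211) = +1 → QR.
(145/211) = -1 → non-residue.
(209/211) = +1 → QR.
Total quadratic residues among the 6: 4.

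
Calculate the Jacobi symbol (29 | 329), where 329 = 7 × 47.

-1

Reciprocity: 29 ≡ 1 and 329 ≡ 1 (mod 4), so (29/329) = +(329/29).
Reduce top mod 29: now compute (10/29).
Pull out 2: since 29 ≡ 5 (mod 8), (2/29) = -1.
Reciprocity: 5 ≡ 1 and 29 ≡ 1 (mod 4), so (5/29) = +(29/5).
Reduce top mod 5: now compute (4/5).
Pull out 2^2: since 5 ≡ 5 (mod 8), (2/5) = -1, so (2/5)^2 = +1.
Reached (1/5) = 1. Collecting the sign flips along the way, the symbol is -1.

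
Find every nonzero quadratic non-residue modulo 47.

5, 10, 11, 13, 15, 19, 20, 22, 23, 26, 29, 30, 31, 33, 35, 38, 39, 40, 41, 43, 44, 45, 46

Square k = 1,…,23 (k and 47−k give the same square):
1²=1, 2²=4, 3²=9, 4²=16, 5²=25, 6²=36, 7²≡2, 8²≡17, 9²≡34, 10²≡6, 11²≡27, 12²≡3, 13²≡28, 14²≡8, 15²≡37, 16²≡21, 17²≡7, 18²≡42, 19²≡32, 20²≡24, 21²≡18, 22²≡14, 23²≡12 (mod 47).
The residues are {1, 2, 3, 4, 6, 7, 8, 9, 12, 14, 16, 17, 18, 21, 24, 25, 27, 28, 32, 34, 36, 37, 42}; the non-residues are the remaining 23 nonzero classes.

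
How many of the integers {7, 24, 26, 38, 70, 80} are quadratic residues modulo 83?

4

(7/83) = +1 → QR.
(24/83) = -1 → non-residue.
(26/83) = +1 → QR.
(38/83) = +1 → QR.
(70/83) = +1 → QR.
(80/83) = -1 → non-residue.
Total quadratic residues among the 6: 4.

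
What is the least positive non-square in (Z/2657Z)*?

(2/2657) = +1, so 2 is a residue.
(3/2657) = −1, so 3 is the smallest positive non-residue mod 2657.

3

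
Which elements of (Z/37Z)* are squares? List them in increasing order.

1 3 4 7 9 10 11 12 16 21 25 26 27 28 30 33 34 36

Square k = 1,…,18 (k and 37−k give the same square):
1²=1, 2²=4, 3²=9, 4²=16, 5²=25, 6²=36, 7²≡12, 8²≡27, 9²≡7, 10²≡26, 11²≡10, 12²≡33, 13²≡21, 14²≡11, 15²≡3, 16²≡34, 17²≡30, 18²≡28 (mod 37).
So the quadratic residues mod 37 are {1, 3, 4, 7, 9, 10, 11, 12, 16, 21, 25, 26, 27, 28, 30, 33, 34, 36}.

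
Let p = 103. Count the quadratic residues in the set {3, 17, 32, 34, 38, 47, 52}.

5

(3/103) = -1 → non-residue.
(17/103) = +1 → QR.
(32/103) = +1 → QR.
(34/103) = +1 → QR.
(38/103) = +1 → QR.
(47/103) = -1 → non-residue.
(52/103) = +1 → QR.
Total quadratic residues among the 7: 5.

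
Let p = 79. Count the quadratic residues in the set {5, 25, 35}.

(5/79) = +1 → QR.
(25/79) = +1 → QR.
(35/79) = -1 → non-residue.
Total quadratic residues among the 3: 2.

2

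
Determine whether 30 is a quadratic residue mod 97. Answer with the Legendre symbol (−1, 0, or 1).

-1

Euler's criterion: (30/97) ≡ 30^48 (mod 97).
30^2 ≡ 27 (mod 97)
30^4 ≡ 50 (mod 97)
30^8 ≡ 75 (mod 97)
30^16 ≡ 96 (mod 97)
30^32 ≡ 1 (mod 97)
30^48 = 30^(32+16) ≡ 96 (mod 97).
Result is 96 ≡ −1, so (30/97) = −1.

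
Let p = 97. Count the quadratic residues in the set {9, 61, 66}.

(9/97) = +1 → QR.
(61/97) = +1 → QR.
(66/97) = +1 → QR.
Total quadratic residues among the 3: 3.

3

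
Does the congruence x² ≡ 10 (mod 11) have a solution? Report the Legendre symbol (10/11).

-1

Pull out 2: since 11 ≡ 3 (mod 8), (2/11) = -1.
Reciprocity: 5 ≡ 1 and 11 ≡ 3 (mod 4), so (5/11) = +(11/5).
Reduce top mod 5: now compute (1/5).
Reached (1/5) = 1. Collecting the sign flips along the way, the symbol is -1.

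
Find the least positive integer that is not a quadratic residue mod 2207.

(2/2207) = +1, so 2 is a residue.
(3/2207) = +1, so 3 is a residue.
(4/2207) = +1, so 4 is a residue.
(5/2207) = −1, so 5 is the smallest positive non-residue mod 2207.

5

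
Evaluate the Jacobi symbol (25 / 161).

1

Reciprocity: 25 ≡ 1 and 161 ≡ 1 (mod 4), so (25/161) = +(161/25).
Reduce top mod 25: now compute (11/25).
Reciprocity: 11 ≡ 3 and 25 ≡ 1 (mod 4), so (11/25) = +(25/11).
Reduce top mod 11: now compute (3/11).
Reciprocity: 3 ≡ 3 and 11 ≡ 3 (mod 4), so (3/11) = −(11/3).
Reduce top mod 3: now compute (2/3).
Pull out 2: since 3 ≡ 3 (mod 8), (2/3) = -1.
Reached (1/3) = 1. Collecting the sign flips along the way, the symbol is +1.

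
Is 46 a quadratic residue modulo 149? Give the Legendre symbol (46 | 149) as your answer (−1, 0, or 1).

1

Euler's criterion: (46/149) ≡ 46^74 (mod 149).
46^2 ≡ 30 (mod 149)
46^4 ≡ 6 (mod 149)
46^8 ≡ 36 (mod 149)
46^16 ≡ 104 (mod 149)
46^32 ≡ 88 (mod 149)
46^64 ≡ 145 (mod 149)
46^74 = 46^(64+8+2) ≡ 1 (mod 149).
Result is 1, so (46/149) = 1.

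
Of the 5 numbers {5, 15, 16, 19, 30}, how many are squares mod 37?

(5/37) = -1 → non-residue.
(15/37) = -1 → non-residue.
(16/37) = +1 → QR.
(19/37) = -1 → non-residue.
(30/37) = +1 → QR.
Total quadratic residues among the 5: 2.

2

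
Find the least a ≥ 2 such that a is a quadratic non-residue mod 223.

(2/223) = +1, so 2 is a residue.
(3/223) = −1, so 3 is the smallest positive non-residue mod 223.

3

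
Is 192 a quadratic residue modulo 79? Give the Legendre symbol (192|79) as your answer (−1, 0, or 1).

Euler's criterion: (192/79) ≡ 34^39 (mod 79).
34^2 ≡ 50 (mod 79)
34^4 ≡ 51 (mod 79)
34^8 ≡ 73 (mod 79)
34^16 ≡ 36 (mod 79)
34^32 ≡ 32 (mod 79)
34^39 = 34^(32+4+2+1) ≡ 78 (mod 79).
Result is 78 ≡ −1, so (192/79) = −1.

-1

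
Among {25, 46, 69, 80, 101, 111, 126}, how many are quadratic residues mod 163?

(25/163) = +1 → QR.
(46/163) = +1 → QR.
(69/163) = +1 → QR.
(80/163) = -1 → non-residue.
(101/163) = -1 → non-residue.
(111/163) = +1 → QR.
(126/163) = +1 → QR.
Total quadratic residues among the 7: 5.

5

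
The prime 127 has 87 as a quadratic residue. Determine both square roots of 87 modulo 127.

50, 77

Since 127 ≡ 3 (mod 4), a square root of 87 is 87^((127+1)/4) = 87^32 mod 127.
Repeated squaring: 87^2≡76, 87^4≡61, 87^8≡38, 87^16≡47, 87^32≡50 (mod 127).
87^32 = 87^(32) ≡ 50 (mod 127).
Check: 50² = 2500 ≡ 87 (mod 127). The two roots are 50 and 77.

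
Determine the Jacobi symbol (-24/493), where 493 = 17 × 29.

First reduce: -24 ≡ 469 (mod 493).
Reciprocity: 469 ≡ 1 and 493 ≡ 1 (mod 4), so (469/493) = +(493/469).
Reduce top mod 469: now compute (24/469).
Pull out 2^3: since 469 ≡ 5 (mod 8), (2/469) = -1, so (2/469)^3 = -1.
Reciprocity: 3 ≡ 3 and 469 ≡ 1 (mod 4), so (3/469) = +(469/3).
Reduce top mod 3: now compute (1/3).
Reached (1/3) = 1. Collecting the sign flips along the way, the symbol is -1.

-1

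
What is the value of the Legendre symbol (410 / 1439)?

Pull out 2: since 1439 ≡ 7 (mod 8), (2/1439) = +1.
Reciprocity: 205 ≡ 1 and 1439 ≡ 3 (mod 4), so (205/1439) = +(1439/205).
Reduce top mod 205: now compute (4/205).
Pull out 2^2: since 205 ≡ 5 (mod 8), (2/205) = -1, so (2/205)^2 = +1.
Reached (1/205) = 1. Collecting the sign flips along the way, the symbol is +1.

1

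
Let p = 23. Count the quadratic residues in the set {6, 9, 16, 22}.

(6/23) = +1 → QR.
(9/23) = +1 → QR.
(16/23) = +1 → QR.
(22/23) = -1 → non-residue.
Total quadratic residues among the 4: 3.

3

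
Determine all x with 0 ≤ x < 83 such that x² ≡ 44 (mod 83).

Since 83 ≡ 3 (mod 4), a square root of 44 is 44^((83+1)/4) = 44^21 mod 83.
Repeated squaring: 44^2≡27, 44^4≡65, 44^8≡75, 44^16≡64 (mod 83).
44^21 = 44^(16+4+1) ≡ 25 (mod 83).
Check: 25² = 625 ≡ 44 (mod 83). The two roots are 25 and 58.

25, 58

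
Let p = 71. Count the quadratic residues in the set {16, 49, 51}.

2

(16/71) = +1 → QR.
(49/71) = +1 → QR.
(51/71) = -1 → non-residue.
Total quadratic residues among the 3: 2.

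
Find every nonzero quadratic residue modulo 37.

Square k = 1,…,18 (k and 37−k give the same square):
1²=1, 2²=4, 3²=9, 4²=16, 5²=25, 6²=36, 7²≡12, 8²≡27, 9²≡7, 10²≡26, 11²≡10, 12²≡33, 13²≡21, 14²≡11, 15²≡3, 16²≡34, 17²≡30, 18²≡28 (mod 37).
So the quadratic residues mod 37 are {1, 3, 4, 7, 9, 10, 11, 12, 16, 21, 25, 26, 27, 28, 30, 33, 34, 36}.

1 3 4 7 9 10 11 12 16 21 25 26 27 28 30 33 34 36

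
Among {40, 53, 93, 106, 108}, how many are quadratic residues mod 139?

1

(40/139) = -1 → non-residue.
(53/139) = -1 → non-residue.
(93/139) = -1 → non-residue.
(106/139) = +1 → QR.
(108/139) = -1 → non-residue.
Total quadratic residues among the 5: 1.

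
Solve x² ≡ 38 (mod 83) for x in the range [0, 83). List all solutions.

11, 72

Since 83 ≡ 3 (mod 4), a square root of 38 is 38^((83+1)/4) = 38^21 mod 83.
Repeated squaring: 38^2≡33, 38^4≡10, 38^8≡17, 38^16≡40 (mod 83).
38^21 = 38^(16+4+1) ≡ 11 (mod 83).
Check: 11² = 121 ≡ 38 (mod 83). The two roots are 11 and 72.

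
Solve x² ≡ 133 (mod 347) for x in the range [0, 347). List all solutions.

Since 347 ≡ 3 (mod 4), a square root of 133 is 133^((347+1)/4) = 133^87 mod 347.
Repeated squaring: 133^2≡339, 133^4≡64, 133^8≡279, 133^16≡113, 133^32≡277, 133^64≡42 (mod 347).
133^87 = 133^(64+16+4+2+1) ≡ 39 (mod 347).
Check: 39² = 1521 ≡ 133 (mod 347). The two roots are 39 and 308.

39, 308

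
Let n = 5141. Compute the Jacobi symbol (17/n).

-1

Reciprocity: 17 ≡ 1 and 5141 ≡ 1 (mod 4), so (17/5141) = +(5141/17).
Reduce top mod 17: now compute (7/17).
Reciprocity: 7 ≡ 3 and 17 ≡ 1 (mod 4), so (7/17) = +(17/7).
Reduce top mod 7: now compute (3/7).
Reciprocity: 3 ≡ 3 and 7 ≡ 3 (mod 4), so (3/7) = −(7/3).
Reduce top mod 3: now compute (1/3).
Reached (1/3) = 1. Collecting the sign flips along the way, the symbol is -1.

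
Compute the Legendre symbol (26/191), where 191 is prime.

Euler's criterion: (26/191) ≡ 26^95 (mod 191).
26^2 ≡ 103 (mod 191)
26^4 ≡ 104 (mod 191)
26^8 ≡ 120 (mod 191)
26^16 ≡ 75 (mod 191)
26^32 ≡ 86 (mod 191)
26^64 ≡ 138 (mod 191)
26^95 = 26^(64+16+8+4+2+1) ≡ 1 (mod 191).
Result is 1, so (26/191) = 1.

1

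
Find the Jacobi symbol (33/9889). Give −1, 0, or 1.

Reciprocity: 33 ≡ 1 and 9889 ≡ 1 (mod 4), so (33/9889) = +(9889/33).
Reduce top mod 33: now compute (22/33).
Pull out 2: since 33 ≡ 1 (mod 8), (2/33) = +1.
Reciprocity: 11 ≡ 3 and 33 ≡ 1 (mod 4), so (11/33) = +(33/11).
Reduce top mod 11: now compute (0/11).
Top reduces to 0: gcd > 1, so the symbol is 0.

0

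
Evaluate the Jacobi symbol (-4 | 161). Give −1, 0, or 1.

1

First reduce: -4 ≡ 157 (mod 161).
Reciprocity: 157 ≡ 1 and 161 ≡ 1 (mod 4), so (157/161) = +(161/157).
Reduce top mod 157: now compute (4/157).
Pull out 2^2: since 157 ≡ 5 (mod 8), (2/157) = -1, so (2/157)^2 = +1.
Reached (1/157) = 1. Collecting the sign flips along the way, the symbol is +1.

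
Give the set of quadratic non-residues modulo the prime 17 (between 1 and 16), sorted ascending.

3, 5, 6, 7, 10, 11, 12, 14

Square k = 1,…,8 (k and 17−k give the same square):
1²=1, 2²=4, 3²=9, 4²=16, 5²≡8, 6²≡2, 7²≡15, 8²≡13 (mod 17).
The residues are {1, 2, 4, 8, 9, 13, 15, 16}; the non-residues are the remaining 8 nonzero classes.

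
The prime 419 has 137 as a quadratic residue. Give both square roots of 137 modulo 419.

Since 419 ≡ 3 (mod 4), a square root of 137 is 137^((419+1)/4) = 137^105 mod 419.
Repeated squaring: 137^2≡333, 137^4≡273, 137^8≡366, 137^16≡295, 137^32≡292, 137^64≡207 (mod 419).
137^105 = 137^(64+32+8+1) ≡ 180 (mod 419).
Check: 180² = 32400 ≡ 137 (mod 419). The two roots are 180 and 239.

180, 239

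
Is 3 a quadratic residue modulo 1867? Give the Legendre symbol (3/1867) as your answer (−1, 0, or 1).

Reciprocity: 3 ≡ 3 and 1867 ≡ 3 (mod 4), so (3/1867) = −(1867/3).
Reduce top mod 3: now compute (1/3).
Reached (1/3) = 1. Collecting the sign flips along the way, the symbol is -1.

-1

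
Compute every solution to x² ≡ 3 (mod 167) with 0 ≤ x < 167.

Since 167 ≡ 3 (mod 4), a square root of 3 is 3^((167+1)/4) = 3^42 mod 167.
Repeated squaring: 3^2≡9, 3^4≡81, 3^8≡48, 3^16≡133, 3^32≡154 (mod 167).
3^42 = 3^(32+8+2) ≡ 62 (mod 167).
Check: 62² = 3844 ≡ 3 (mod 167). The two roots are 62 and 105.

62, 105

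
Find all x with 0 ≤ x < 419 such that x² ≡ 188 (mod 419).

Since 419 ≡ 3 (mod 4), a square root of 188 is 188^((419+1)/4) = 188^105 mod 419.
Repeated squaring: 188^2≡148, 188^4≡116, 188^8≡48, 188^16≡209, 188^32≡105, 188^64≡131 (mod 419).
188^105 = 188^(64+32+8+1) ≡ 141 (mod 419).
Check: 141² = 19881 ≡ 188 (mod 419). The two roots are 141 and 278.

141, 278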